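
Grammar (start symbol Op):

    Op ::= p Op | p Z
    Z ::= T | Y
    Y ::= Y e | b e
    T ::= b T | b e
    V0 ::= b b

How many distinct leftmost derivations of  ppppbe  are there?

2

Parse trees for ppppbe:
  [Op p [Op p [Op p [Op p [Z [T b e]]]]]]
  [Op p [Op p [Op p [Op p [Z [Y b e]]]]]]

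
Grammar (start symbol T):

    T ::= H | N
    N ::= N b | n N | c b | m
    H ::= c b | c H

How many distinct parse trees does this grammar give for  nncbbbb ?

10

Parse trees for nncbbbb (showing first 6 of 10):
  [T [N [N [N [N n [N n [N c b]]] b] b] b]]
  [T [N [N [N n [N [N n [N c b]] b]] b] b]]
  [T [N [N [N n [N n [N [N c b] b]]] b] b]]
  [T [N [N n [N [N [N n [N c b]] b] b]] b]]
  [T [N [N n [N [N n [N [N c b] b]] b]] b]]
  [T [N [N n [N n [N [N [N c b] b] b]]] b]]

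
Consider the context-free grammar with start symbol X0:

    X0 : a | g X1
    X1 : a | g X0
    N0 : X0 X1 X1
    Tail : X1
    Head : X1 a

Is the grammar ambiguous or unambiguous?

Only X0, X1 are reachable from X0; ignoring the rest: The reachable rules are right-linear with at most one rule per (nonterminal, next-terminal) pair. Each input token forces the next rule, so parsing is deterministic.

Unambiguous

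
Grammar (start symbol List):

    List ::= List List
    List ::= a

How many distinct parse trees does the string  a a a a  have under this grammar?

5

Parse trees for a a a a:
  [List [List a] [List [List a] [List [List a] [List a]]]]
  [List [List a] [List [List [List a] [List a]] [List a]]]
  [List [List [List a] [List a]] [List [List a] [List a]]]
  [List [List [List a] [List [List a] [List a]]] [List a]]
  [List [List [List [List a] [List a]] [List a]] [List a]]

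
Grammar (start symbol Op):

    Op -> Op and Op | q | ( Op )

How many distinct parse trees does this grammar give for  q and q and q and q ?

5

Parse trees for q and q and q and q:
  [Op [Op q] and [Op [Op q] and [Op [Op q] and [Op q]]]]
  [Op [Op q] and [Op [Op [Op q] and [Op q]] and [Op q]]]
  [Op [Op [Op q] and [Op q]] and [Op [Op q] and [Op q]]]
  [Op [Op [Op q] and [Op [Op q] and [Op q]]] and [Op q]]
  [Op [Op [Op [Op q] and [Op q]] and [Op q]] and [Op q]]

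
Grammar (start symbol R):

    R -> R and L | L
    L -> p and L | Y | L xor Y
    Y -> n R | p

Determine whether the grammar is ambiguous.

Ambiguous

Witness: p and p

Derivation 1: R ⇒ R and L ⇒ L and L ⇒ Y and L ⇒ p and L ⇒ p and Y ⇒ p and p
Derivation 2: R ⇒ L ⇒ p and L ⇒ p and Y ⇒ p and p

Two distinct leftmost derivations for the same string.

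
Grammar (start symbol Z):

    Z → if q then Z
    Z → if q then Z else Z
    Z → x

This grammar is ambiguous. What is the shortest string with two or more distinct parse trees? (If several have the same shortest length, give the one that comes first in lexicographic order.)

if q then if q then x else x

length 1: no string has ≥2 trees
length 4: no string has ≥2 trees
length 6: no string has ≥2 trees
length 7: no string has ≥2 trees
length 9: if q then if q then x else x has 2 parse trees

Two derivations of if q then if q then x else x:
  Z ⇒ if q then Z ⇒ if q then if q then Z else Z ⇒ if q then if q then x else Z ⇒ if q then if q then x else x
  Z ⇒ if q then Z else Z ⇒ if q then if q then Z else Z ⇒ if q then if q then x else Z ⇒ if q then if q then x else x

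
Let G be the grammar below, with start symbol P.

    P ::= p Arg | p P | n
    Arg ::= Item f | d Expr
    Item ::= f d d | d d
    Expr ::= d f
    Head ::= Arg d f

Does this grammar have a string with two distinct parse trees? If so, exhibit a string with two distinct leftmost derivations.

Ambiguous

Witness: p d d f

Derivation 1: P ⇒ p Arg ⇒ p Item f ⇒ p d d f
Derivation 2: P ⇒ p Arg ⇒ p d Expr ⇒ p d d f

Two distinct leftmost derivations for the same string.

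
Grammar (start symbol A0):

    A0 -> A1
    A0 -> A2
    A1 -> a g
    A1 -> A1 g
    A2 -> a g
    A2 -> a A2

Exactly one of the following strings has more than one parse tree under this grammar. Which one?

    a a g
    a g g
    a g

a a g: 1 tree
a g g: 1 tree
a g: 2 trees

a g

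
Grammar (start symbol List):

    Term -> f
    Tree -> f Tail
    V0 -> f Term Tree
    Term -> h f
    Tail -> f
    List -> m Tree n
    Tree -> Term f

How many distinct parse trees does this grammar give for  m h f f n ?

1

Parse trees for m h f f n:
  [List m [Tree [Term h f] f] n]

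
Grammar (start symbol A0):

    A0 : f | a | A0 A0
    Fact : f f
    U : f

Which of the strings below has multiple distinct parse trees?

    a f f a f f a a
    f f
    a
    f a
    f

a f f a f f a a: 429 trees
f f: 1 tree
a: 1 tree
f a: 1 tree
f: 1 tree

a f f a f f a a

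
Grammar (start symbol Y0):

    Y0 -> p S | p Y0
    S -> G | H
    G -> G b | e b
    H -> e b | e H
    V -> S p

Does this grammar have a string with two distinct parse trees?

Ambiguous

Witness: p e b

Derivation 1: Y0 ⇒ p S ⇒ p G ⇒ p e b
Derivation 2: Y0 ⇒ p S ⇒ p H ⇒ p e b

Two distinct leftmost derivations for the same string.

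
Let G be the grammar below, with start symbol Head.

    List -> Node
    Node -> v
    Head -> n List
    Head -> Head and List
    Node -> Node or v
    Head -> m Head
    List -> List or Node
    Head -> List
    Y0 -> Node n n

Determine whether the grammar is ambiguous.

Witness: v or v

Derivation 1: Head ⇒ List ⇒ Node ⇒ Node or v ⇒ v or v
Derivation 2: Head ⇒ List ⇒ List or Node ⇒ Node or Node ⇒ v or Node ⇒ v or v

Two distinct leftmost derivations for the same string.

Ambiguous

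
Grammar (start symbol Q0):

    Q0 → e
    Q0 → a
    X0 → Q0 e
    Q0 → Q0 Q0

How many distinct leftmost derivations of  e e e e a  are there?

Parse trees for e e e e a (showing first 6 of 14):
  [Q0 [Q0 e] [Q0 [Q0 e] [Q0 [Q0 e] [Q0 [Q0 e] [Q0 a]]]]]
  [Q0 [Q0 e] [Q0 [Q0 e] [Q0 [Q0 [Q0 e] [Q0 e]] [Q0 a]]]]
  [Q0 [Q0 e] [Q0 [Q0 [Q0 e] [Q0 e]] [Q0 [Q0 e] [Q0 a]]]]
  [Q0 [Q0 e] [Q0 [Q0 [Q0 e] [Q0 [Q0 e] [Q0 e]]] [Q0 a]]]
  [Q0 [Q0 e] [Q0 [Q0 [Q0 [Q0 e] [Q0 e]] [Q0 e]] [Q0 a]]]
  [Q0 [Q0 [Q0 e] [Q0 e]] [Q0 [Q0 e] [Q0 [Q0 e] [Q0 a]]]]

14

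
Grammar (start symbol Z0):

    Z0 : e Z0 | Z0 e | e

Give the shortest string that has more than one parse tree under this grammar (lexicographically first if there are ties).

length 1: no string has ≥2 trees
length 2: e e has 2 parse trees

Two derivations of e e:
  Z0 ⇒ e Z0 ⇒ e e
  Z0 ⇒ Z0 e ⇒ e e

e e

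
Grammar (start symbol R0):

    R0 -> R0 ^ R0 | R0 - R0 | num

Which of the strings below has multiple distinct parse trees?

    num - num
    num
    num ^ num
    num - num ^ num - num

num - num: 1 tree
num: 1 tree
num ^ num: 1 tree
num - num ^ num - num: 5 trees

num - num ^ num - num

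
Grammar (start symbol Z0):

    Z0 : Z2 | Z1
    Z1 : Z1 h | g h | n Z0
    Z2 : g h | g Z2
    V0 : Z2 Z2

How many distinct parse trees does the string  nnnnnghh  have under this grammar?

11

Parse trees for nnnnnghh (showing first 6 of 11):
  [Z0 [Z1 [Z1 n [Z0 [Z1 n [Z0 [Z1 n [Z0 [Z1 n [Z0 [Z1 n [Z0 [Z2 g h]]]]]]]]]]] h]]
  [Z0 [Z1 [Z1 n [Z0 [Z1 n [Z0 [Z1 n [Z0 [Z1 n [Z0 [Z1 n [Z0 [Z1 g h]]]]]]]]]]] h]]
  [Z0 [Z1 n [Z0 [Z1 [Z1 n [Z0 [Z1 n [Z0 [Z1 n [Z0 [Z1 n [Z0 [Z2 g h]]]]]]]]] h]]]]
  [Z0 [Z1 n [Z0 [Z1 [Z1 n [Z0 [Z1 n [Z0 [Z1 n [Z0 [Z1 n [Z0 [Z1 g h]]]]]]]]] h]]]]
  [Z0 [Z1 n [Z0 [Z1 n [Z0 [Z1 [Z1 n [Z0 [Z1 n [Z0 [Z1 n [Z0 [Z2 g h]]]]]]] h]]]]]]
  [Z0 [Z1 n [Z0 [Z1 n [Z0 [Z1 [Z1 n [Z0 [Z1 n [Z0 [Z1 n [Z0 [Z1 g h]]]]]]] h]]]]]]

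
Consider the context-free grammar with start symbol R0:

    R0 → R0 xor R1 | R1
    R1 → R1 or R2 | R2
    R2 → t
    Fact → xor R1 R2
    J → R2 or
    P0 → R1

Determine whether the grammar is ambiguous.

Only R0, R1, R2 are reachable from R0; ignoring the rest: This is a standard precedence ladder (R0 over R1 over R2), with each level left-recursive on its own operator ('xor' at R0, 'or' at R1). That structure is LR(1), hence unambiguous.

Unambiguous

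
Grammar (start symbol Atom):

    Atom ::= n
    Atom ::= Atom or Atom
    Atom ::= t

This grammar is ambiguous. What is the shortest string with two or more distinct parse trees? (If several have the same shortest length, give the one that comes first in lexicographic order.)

length 1: no string has ≥2 trees
length 3: no string has ≥2 trees
length 5: n or n or n has 2 parse trees

Two derivations of n or n or n:
  Atom ⇒ Atom or Atom ⇒ n or Atom ⇒ n or Atom or Atom ⇒ n or n or Atom ⇒ n or n or n
  Atom ⇒ Atom or Atom ⇒ Atom or Atom or Atom ⇒ n or Atom or Atom ⇒ n or n or Atom ⇒ n or n or n

n or n or n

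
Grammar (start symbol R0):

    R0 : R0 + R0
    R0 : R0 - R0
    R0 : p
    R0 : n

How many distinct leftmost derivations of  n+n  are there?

Parse trees for n+n:
  [R0 [R0 n] + [R0 n]]

1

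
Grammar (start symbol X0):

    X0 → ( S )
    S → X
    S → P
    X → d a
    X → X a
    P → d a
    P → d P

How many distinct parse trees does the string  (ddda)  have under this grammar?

Parse trees for (ddda):
  [X0 ( [S [P d [P d [P d a]]]] )]

1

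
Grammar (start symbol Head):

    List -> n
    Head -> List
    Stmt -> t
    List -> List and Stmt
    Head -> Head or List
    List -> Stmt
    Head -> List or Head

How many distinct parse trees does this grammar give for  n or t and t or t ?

4

Parse trees for n or t and t or t:
  [Head [Head [Head [List n]] or [List [List [Stmt t]] and [Stmt t]]] or [List [Stmt t]]]
  [Head [Head [List n] or [Head [List [List [Stmt t]] and [Stmt t]]]] or [List [Stmt t]]]
  [Head [List n] or [Head [Head [List [List [Stmt t]] and [Stmt t]]] or [List [Stmt t]]]]
  [Head [List n] or [Head [List [List [Stmt t]] and [Stmt t]] or [Head [List [Stmt t]]]]]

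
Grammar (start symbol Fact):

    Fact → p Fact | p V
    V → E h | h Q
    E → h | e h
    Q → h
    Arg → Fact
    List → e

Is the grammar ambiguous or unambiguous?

Witness: p h h

Derivation 1: Fact ⇒ p V ⇒ p E h ⇒ p h h
Derivation 2: Fact ⇒ p V ⇒ p h Q ⇒ p h h

Two distinct leftmost derivations for the same string.

Ambiguous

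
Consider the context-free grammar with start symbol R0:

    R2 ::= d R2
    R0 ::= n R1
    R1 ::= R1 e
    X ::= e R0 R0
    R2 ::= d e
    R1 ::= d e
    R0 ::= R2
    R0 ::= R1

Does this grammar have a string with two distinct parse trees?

Ambiguous

Witness: d e

Derivation 1: R0 ⇒ R2 ⇒ d e
Derivation 2: R0 ⇒ R1 ⇒ d e

Two distinct leftmost derivations for the same string.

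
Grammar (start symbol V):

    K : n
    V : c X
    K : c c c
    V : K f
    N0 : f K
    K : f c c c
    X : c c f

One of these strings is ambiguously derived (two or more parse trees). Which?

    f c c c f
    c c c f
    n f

c c c f

f c c c f: 1 tree
c c c f: 2 trees
n f: 1 tree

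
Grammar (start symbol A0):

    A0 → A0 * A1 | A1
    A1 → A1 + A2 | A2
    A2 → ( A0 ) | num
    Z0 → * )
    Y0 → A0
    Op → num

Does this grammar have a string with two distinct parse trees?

Unambiguous

(Z0, Y0, Op are unreachable from A0, so their rules don't affect L(A0).) The grammar is stratified — A0 handles '*' (left-recursive), A1 handles '+', A2 atoms. Each operator has a fixed associativity and precedence level, so every string has one parse.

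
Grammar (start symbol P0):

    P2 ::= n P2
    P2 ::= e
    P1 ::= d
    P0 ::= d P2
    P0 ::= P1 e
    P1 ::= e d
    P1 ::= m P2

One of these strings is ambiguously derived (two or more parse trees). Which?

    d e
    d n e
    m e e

d e: 2 trees
d n e: 1 tree
m e e: 1 tree

d e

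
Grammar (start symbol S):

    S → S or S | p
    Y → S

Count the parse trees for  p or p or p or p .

Parse trees for p or p or p or p:
  [S [S p] or [S [S p] or [S [S p] or [S p]]]]
  [S [S p] or [S [S [S p] or [S p]] or [S p]]]
  [S [S [S p] or [S p]] or [S [S p] or [S p]]]
  [S [S [S p] or [S [S p] or [S p]]] or [S p]]
  [S [S [S [S p] or [S p]] or [S p]] or [S p]]

5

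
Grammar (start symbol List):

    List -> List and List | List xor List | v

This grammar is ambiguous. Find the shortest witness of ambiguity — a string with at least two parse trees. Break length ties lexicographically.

length 1: no string has ≥2 trees
length 3: no string has ≥2 trees
length 5: v and v and v has 2 parse trees

Two derivations of v and v and v:
  List ⇒ List and List ⇒ List and List and List ⇒ v and List and List ⇒ v and v and List ⇒ v and v and v
  List ⇒ List and List ⇒ v and List ⇒ v and List and List ⇒ v and v and List ⇒ v and v and v

v and v and v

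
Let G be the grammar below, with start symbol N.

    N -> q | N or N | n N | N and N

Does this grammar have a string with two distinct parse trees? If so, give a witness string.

Ambiguous

Witness: n q and q

Derivation 1: N ⇒ n N ⇒ n N and N ⇒ n q and N ⇒ n q and q
Derivation 2: N ⇒ N and N ⇒ n N and N ⇒ n q and N ⇒ n q and q

Two distinct leftmost derivations for the same string.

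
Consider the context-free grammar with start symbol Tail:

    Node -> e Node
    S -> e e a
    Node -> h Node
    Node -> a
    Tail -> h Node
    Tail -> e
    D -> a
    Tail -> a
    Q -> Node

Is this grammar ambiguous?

Unambiguous

(D, Q, S are unreachable from Tail, so their rules don't affect L(Tail).) The reachable rules are right-linear with at most one rule per (nonterminal, next-terminal) pair. Each input token forces the next rule, so parsing is deterministic.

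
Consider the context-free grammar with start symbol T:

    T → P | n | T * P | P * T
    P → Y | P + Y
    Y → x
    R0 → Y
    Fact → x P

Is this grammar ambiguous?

Witness: x * x

Derivation 1: T ⇒ T * P ⇒ P * P ⇒ Y * P ⇒ x * P ⇒ x * Y ⇒ x * x
Derivation 2: T ⇒ P * T ⇒ Y * T ⇒ x * T ⇒ x * P ⇒ x * Y ⇒ x * x

Two distinct leftmost derivations for the same string.

Ambiguous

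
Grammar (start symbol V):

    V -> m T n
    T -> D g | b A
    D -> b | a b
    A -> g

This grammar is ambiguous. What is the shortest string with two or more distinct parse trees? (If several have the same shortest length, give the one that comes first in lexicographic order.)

m b g n

length 4: m b g n has 2 parse trees

Two derivations of m b g n:
  V ⇒ m T n ⇒ m D g n ⇒ m b g n
  V ⇒ m T n ⇒ m b A n ⇒ m b g n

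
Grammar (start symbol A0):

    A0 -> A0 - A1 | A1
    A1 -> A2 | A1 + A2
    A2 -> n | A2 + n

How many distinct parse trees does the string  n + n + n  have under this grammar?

4

Parse trees for n + n + n:
  [A0 [A1 [A2 [A2 [A2 n] + n] + n]]]
  [A0 [A1 [A1 [A2 n]] + [A2 [A2 n] + n]]]
  [A0 [A1 [A1 [A2 [A2 n] + n]] + [A2 n]]]
  [A0 [A1 [A1 [A1 [A2 n]] + [A2 n]] + [A2 n]]]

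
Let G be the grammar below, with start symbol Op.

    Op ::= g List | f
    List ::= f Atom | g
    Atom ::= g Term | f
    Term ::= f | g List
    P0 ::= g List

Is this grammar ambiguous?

Unambiguous

(P0 is unreachable from Op, so its rules don't affect L(Op).) Restricted to the reachable nonterminals, every rule has the form A → t or A → t B, and no two rules for the same A share a first terminal. The grammar encodes a DFA — one run per string.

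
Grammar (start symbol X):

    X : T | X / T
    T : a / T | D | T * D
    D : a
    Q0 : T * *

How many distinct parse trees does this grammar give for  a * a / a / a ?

Parse trees for a * a / a / a:
  [X [X [T [T [D a]] * [D a]]] / [T a / [T [D a]]]]
  [X [X [X [T [T [D a]] * [D a]]] / [T [D a]]] / [T [D a]]]

2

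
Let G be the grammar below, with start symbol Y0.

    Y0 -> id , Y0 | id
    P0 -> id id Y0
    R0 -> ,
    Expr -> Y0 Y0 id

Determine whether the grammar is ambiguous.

Unambiguous

Only Y0 is reachable from Y0; ignoring the rest: The reachable grammar is A → atom sep A | atom. Each atom is followed by either the separator (recurse) or end-of-string (stop) — no choice point.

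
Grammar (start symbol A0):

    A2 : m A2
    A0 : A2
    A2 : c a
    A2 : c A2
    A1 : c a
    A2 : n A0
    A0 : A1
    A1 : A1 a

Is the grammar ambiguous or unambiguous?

Witness: c a

Derivation 1: A0 ⇒ A2 ⇒ c a
Derivation 2: A0 ⇒ A1 ⇒ c a

Two distinct leftmost derivations for the same string.

Ambiguous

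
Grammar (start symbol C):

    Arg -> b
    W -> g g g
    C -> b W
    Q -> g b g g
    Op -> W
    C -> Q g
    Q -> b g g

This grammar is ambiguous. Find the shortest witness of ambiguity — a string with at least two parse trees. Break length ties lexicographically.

length 4: b g g g has 2 parse trees

Two derivations of b g g g:
  C ⇒ b W ⇒ b g g g
  C ⇒ Q g ⇒ b g g g

b g g g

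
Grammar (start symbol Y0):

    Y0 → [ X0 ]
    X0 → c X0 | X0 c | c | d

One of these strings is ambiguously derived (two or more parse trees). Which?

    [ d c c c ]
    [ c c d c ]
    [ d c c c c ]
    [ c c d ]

[ d c c c ]: 1 tree
[ c c d c ]: 3 trees
[ d c c c c ]: 1 tree
[ c c d ]: 1 tree

[ c c d c ]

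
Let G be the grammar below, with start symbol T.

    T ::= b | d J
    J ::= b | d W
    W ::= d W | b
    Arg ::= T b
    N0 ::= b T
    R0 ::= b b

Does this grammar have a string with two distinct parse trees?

Unambiguous

Only T, J, W are reachable from T; ignoring the rest: The reachable rules are right-linear with at most one rule per (nonterminal, next-terminal) pair. Each input token forces the next rule, so parsing is deterministic.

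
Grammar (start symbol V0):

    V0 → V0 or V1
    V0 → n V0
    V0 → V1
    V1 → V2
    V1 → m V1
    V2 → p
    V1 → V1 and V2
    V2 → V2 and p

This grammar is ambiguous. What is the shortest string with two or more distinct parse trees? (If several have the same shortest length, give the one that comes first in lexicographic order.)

p and p

length 1: no string has ≥2 trees
length 2: no string has ≥2 trees
length 3: p and p has 2 parse trees

Two derivations of p and p:
  V0 ⇒ V1 ⇒ V2 ⇒ V2 and p ⇒ p and p
  V0 ⇒ V1 ⇒ V1 and V2 ⇒ V2 and V2 ⇒ p and V2 ⇒ p and p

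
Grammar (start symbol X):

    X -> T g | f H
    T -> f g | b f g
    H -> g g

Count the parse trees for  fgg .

Parse trees for fgg:
  [X [T f g] g]
  [X f [H g g]]

2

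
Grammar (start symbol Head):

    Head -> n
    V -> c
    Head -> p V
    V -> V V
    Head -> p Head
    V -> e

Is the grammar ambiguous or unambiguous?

Witness: p c c c

Derivation 1: Head ⇒ p V ⇒ p V V ⇒ p c V ⇒ p c V V ⇒ p c c V ⇒ p c c c
Derivation 2: Head ⇒ p V ⇒ p V V ⇒ p V V V ⇒ p c V V ⇒ p c c V ⇒ p c c c

Two distinct leftmost derivations for the same string.

Ambiguous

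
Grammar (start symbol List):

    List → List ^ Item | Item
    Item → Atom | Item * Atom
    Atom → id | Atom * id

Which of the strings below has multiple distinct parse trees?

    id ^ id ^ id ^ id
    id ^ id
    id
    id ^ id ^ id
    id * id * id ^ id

id * id * id ^ id

id ^ id ^ id ^ id: 1 tree
id ^ id: 1 tree
id: 1 tree
id ^ id ^ id: 1 tree
id * id * id ^ id: 4 trees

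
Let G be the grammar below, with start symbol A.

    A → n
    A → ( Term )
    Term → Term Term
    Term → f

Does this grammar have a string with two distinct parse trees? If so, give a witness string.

Witness: ( f f f )

Derivation 1: A ⇒ ( Term ) ⇒ ( Term Term ) ⇒ ( Term Term Term ) ⇒ ( f Term Term ) ⇒ ( f f Term ) ⇒ ( f f f )
Derivation 2: A ⇒ ( Term ) ⇒ ( Term Term ) ⇒ ( f Term ) ⇒ ( f Term Term ) ⇒ ( f f Term ) ⇒ ( f f f )

Two distinct leftmost derivations for the same string.

Ambiguous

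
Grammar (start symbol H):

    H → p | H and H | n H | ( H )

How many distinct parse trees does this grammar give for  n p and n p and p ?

7

Parse trees for n p and n p and p:
  [H [H n [H p]] and [H [H n [H p]] and [H p]]]
  [H [H n [H p]] and [H n [H [H p] and [H p]]]]
  [H [H [H n [H p]] and [H n [H p]]] and [H p]]
  [H [H n [H [H p] and [H n [H p]]]] and [H p]]
  [H n [H [H p] and [H [H n [H p]] and [H p]]]]
  [H n [H [H p] and [H n [H [H p] and [H p]]]]]
  [H n [H [H [H p] and [H n [H p]]] and [H p]]]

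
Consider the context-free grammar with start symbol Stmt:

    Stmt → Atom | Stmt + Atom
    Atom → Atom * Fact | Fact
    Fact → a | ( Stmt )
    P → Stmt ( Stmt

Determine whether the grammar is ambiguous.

Only Stmt, Atom, Fact are reachable from Stmt; ignoring the rest: This is a standard precedence ladder (Stmt over Atom over Fact), with each level left-recursive on its own operator ('+' at Stmt, '*' at Atom). That structure is LR(1), hence unambiguous.

Unambiguous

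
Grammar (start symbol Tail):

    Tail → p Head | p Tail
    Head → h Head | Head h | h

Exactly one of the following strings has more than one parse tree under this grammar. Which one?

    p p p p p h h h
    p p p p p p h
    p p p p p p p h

p p p p p h h h: 4 trees
p p p p p p h: 1 tree
p p p p p p p h: 1 tree

p p p p p h h h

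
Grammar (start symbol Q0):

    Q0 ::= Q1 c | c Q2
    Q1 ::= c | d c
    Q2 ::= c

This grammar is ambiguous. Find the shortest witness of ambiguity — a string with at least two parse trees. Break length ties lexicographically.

c c

length 2: c c has 2 parse trees

Two derivations of c c:
  Q0 ⇒ Q1 c ⇒ c c
  Q0 ⇒ c Q2 ⇒ c c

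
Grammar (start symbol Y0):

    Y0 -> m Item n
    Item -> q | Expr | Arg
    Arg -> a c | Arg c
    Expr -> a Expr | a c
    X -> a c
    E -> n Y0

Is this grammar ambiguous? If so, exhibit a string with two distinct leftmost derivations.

Ambiguous

Witness: m a c n

Derivation 1: Y0 ⇒ m Item n ⇒ m Expr n ⇒ m a c n
Derivation 2: Y0 ⇒ m Item n ⇒ m Arg n ⇒ m a c n

Two distinct leftmost derivations for the same string.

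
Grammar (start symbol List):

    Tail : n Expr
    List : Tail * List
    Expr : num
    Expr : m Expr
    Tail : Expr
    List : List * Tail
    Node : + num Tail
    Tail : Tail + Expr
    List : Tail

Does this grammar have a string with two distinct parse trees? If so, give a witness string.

Ambiguous

Witness: num * num

Derivation 1: List ⇒ Tail * List ⇒ Expr * List ⇒ num * List ⇒ num * Tail ⇒ num * Expr ⇒ num * num
Derivation 2: List ⇒ List * Tail ⇒ Tail * Tail ⇒ Expr * Tail ⇒ num * Tail ⇒ num * Expr ⇒ num * num

Two distinct leftmost derivations for the same string.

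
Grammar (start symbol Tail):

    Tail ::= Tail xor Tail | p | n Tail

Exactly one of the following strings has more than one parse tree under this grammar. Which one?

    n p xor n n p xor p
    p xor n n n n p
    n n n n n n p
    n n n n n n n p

n p xor n n p xor p

n p xor n n p xor p: 9 trees
p xor n n n n p: 1 tree
n n n n n n p: 1 tree
n n n n n n n p: 1 tree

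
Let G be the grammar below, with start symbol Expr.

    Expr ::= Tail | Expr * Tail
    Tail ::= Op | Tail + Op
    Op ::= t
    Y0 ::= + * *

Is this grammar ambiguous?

(Y0 is unreachable from Expr, so its rules don't affect L(Expr).) The grammar is stratified — Expr handles '*' (left-recursive), Tail handles '+', Op atoms. Each operator has a fixed associativity and precedence level, so every string has one parse.

Unambiguous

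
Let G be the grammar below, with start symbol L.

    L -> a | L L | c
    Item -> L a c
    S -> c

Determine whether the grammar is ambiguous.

Ambiguous

Witness: a a a

Derivation 1: L ⇒ L L ⇒ a L ⇒ a L L ⇒ a a L ⇒ a a a
Derivation 2: L ⇒ L L ⇒ L L L ⇒ a L L ⇒ a a L ⇒ a a a

Two distinct leftmost derivations for the same string.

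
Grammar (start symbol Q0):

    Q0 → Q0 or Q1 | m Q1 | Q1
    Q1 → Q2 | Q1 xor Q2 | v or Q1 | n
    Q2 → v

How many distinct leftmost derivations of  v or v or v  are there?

4

Parse trees for v or v or v:
  [Q0 [Q0 [Q1 [Q2 v]]] or [Q1 v or [Q1 [Q2 v]]]]
  [Q0 [Q0 [Q0 [Q1 [Q2 v]]] or [Q1 [Q2 v]]] or [Q1 [Q2 v]]]
  [Q0 [Q0 [Q1 v or [Q1 [Q2 v]]]] or [Q1 [Q2 v]]]
  [Q0 [Q1 v or [Q1 v or [Q1 [Q2 v]]]]]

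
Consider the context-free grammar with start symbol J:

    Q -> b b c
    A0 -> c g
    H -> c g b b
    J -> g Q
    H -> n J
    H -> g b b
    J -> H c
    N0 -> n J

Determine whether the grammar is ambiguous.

Witness: g b b c

Derivation 1: J ⇒ g Q ⇒ g b b c
Derivation 2: J ⇒ H c ⇒ g b b c

Two distinct leftmost derivations for the same string.

Ambiguous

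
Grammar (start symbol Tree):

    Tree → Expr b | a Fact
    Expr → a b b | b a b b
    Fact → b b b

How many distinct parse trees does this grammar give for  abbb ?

2

Parse trees for abbb:
  [Tree [Expr a b b] b]
  [Tree a [Fact b b b]]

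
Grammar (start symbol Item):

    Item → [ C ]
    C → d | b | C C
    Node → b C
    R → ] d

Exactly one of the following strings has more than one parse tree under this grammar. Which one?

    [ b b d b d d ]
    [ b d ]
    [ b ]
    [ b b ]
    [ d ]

[ b b d b d d ]: 42 trees
[ b d ]: 1 tree
[ b ]: 1 tree
[ b b ]: 1 tree
[ d ]: 1 tree

[ b b d b d d ]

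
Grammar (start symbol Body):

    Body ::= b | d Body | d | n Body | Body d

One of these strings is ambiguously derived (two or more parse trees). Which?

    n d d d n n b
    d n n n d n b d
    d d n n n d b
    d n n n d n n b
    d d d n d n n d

n d d d n n b: 1 tree
d n n n d n b d: 7 trees
d d n n n d b: 1 tree
d n n n d n n b: 1 tree
d d d n d n n d: 1 tree

d n n n d n b d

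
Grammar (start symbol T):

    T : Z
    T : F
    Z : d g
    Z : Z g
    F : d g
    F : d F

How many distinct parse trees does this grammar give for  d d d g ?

1

Parse trees for d d d g:
  [T [F d [F d [F d g]]]]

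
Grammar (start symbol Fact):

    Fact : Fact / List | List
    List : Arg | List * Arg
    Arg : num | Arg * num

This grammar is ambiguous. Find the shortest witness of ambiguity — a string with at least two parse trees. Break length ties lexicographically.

num * num

length 1: no string has ≥2 trees
length 3: num * num has 2 parse trees

Two derivations of num * num:
  Fact ⇒ List ⇒ Arg ⇒ Arg * num ⇒ num * num
  Fact ⇒ List ⇒ List * Arg ⇒ Arg * Arg ⇒ num * Arg ⇒ num * num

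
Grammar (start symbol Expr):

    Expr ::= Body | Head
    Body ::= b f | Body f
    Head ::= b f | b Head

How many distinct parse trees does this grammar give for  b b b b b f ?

Parse trees for b b b b b f:
  [Expr [Head b [Head b [Head b [Head b [Head b f]]]]]]

1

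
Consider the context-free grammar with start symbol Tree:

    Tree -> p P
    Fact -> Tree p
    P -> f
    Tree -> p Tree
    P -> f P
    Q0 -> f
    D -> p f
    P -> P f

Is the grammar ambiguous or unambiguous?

Ambiguous

Witness: p f f

Derivation 1: Tree ⇒ p P ⇒ p f P ⇒ p f f
Derivation 2: Tree ⇒ p P ⇒ p P f ⇒ p f f

Two distinct leftmost derivations for the same string.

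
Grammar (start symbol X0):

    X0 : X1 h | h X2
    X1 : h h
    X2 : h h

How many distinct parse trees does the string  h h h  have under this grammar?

Parse trees for h h h:
  [X0 [X1 h h] h]
  [X0 h [X2 h h]]

2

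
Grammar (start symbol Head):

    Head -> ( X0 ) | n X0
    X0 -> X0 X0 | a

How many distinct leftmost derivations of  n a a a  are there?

2

Parse trees for n a a a:
  [Head n [X0 [X0 a] [X0 [X0 a] [X0 a]]]]
  [Head n [X0 [X0 [X0 a] [X0 a]] [X0 a]]]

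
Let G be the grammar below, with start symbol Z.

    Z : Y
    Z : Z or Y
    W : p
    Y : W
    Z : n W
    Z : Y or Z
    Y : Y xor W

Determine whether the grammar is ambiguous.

Witness: p or p

Derivation 1: Z ⇒ Z or Y ⇒ Y or Y ⇒ W or Y ⇒ p or Y ⇒ p or W ⇒ p or p
Derivation 2: Z ⇒ Y or Z ⇒ W or Z ⇒ p or Z ⇒ p or Y ⇒ p or W ⇒ p or p

Two distinct leftmost derivations for the same string.

Ambiguous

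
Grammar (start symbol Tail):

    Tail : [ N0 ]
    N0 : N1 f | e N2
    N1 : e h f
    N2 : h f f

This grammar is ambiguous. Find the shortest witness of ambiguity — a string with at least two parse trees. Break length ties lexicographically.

length 6: [ e h f f ] has 2 parse trees

Two derivations of [ e h f f ]:
  Tail ⇒ [ N0 ] ⇒ [ N1 f ] ⇒ [ e h f f ]
  Tail ⇒ [ N0 ] ⇒ [ e N2 ] ⇒ [ e h f f ]

[ e h f f ]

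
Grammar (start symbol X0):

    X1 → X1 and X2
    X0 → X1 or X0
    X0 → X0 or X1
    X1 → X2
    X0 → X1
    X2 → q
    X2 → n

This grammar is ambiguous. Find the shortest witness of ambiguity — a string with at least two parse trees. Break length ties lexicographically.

n or n

length 1: no string has ≥2 trees
length 3: n or n has 2 parse trees

Two derivations of n or n:
  X0 ⇒ X1 or X0 ⇒ X2 or X0 ⇒ n or X0 ⇒ n or X1 ⇒ n or X2 ⇒ n or n
  X0 ⇒ X0 or X1 ⇒ X1 or X1 ⇒ X2 or X1 ⇒ n or X1 ⇒ n or X2 ⇒ n or n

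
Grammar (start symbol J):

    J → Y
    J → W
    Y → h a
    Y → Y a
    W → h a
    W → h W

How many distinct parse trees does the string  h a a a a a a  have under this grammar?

1

Parse trees for h a a a a a a:
  [J [Y [Y [Y [Y [Y [Y h a] a] a] a] a] a]]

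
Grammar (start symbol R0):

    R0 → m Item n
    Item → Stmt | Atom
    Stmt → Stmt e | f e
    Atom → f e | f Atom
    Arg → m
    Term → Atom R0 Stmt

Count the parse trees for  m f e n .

Parse trees for m f e n:
  [R0 m [Item [Stmt f e]] n]
  [R0 m [Item [Atom f e]] n]

2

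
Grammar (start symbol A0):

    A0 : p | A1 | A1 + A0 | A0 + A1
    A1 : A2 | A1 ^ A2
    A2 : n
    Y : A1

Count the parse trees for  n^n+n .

Parse trees for n^n+n:
  [A0 [A1 [A1 [A2 n]] ^ [A2 n]] + [A0 [A1 [A2 n]]]]
  [A0 [A0 [A1 [A1 [A2 n]] ^ [A2 n]]] + [A1 [A2 n]]]

2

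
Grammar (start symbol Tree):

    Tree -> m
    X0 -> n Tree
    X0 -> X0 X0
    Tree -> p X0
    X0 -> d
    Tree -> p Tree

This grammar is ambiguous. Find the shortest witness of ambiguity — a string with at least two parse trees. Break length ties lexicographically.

length 1: no string has ≥2 trees
length 2: no string has ≥2 trees
length 3: no string has ≥2 trees
length 4: p d d d has 2 parse trees

Two derivations of p d d d:
  Tree ⇒ p X0 ⇒ p X0 X0 ⇒ p X0 X0 X0 ⇒ p d X0 X0 ⇒ p d d X0 ⇒ p d d d
  Tree ⇒ p X0 ⇒ p X0 X0 ⇒ p d X0 ⇒ p d X0 X0 ⇒ p d d X0 ⇒ p d d d

p d d d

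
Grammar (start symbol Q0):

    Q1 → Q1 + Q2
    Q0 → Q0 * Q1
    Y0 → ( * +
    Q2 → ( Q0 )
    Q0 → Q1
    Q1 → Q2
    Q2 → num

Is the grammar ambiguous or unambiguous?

Only Q0, Q1, Q2 are reachable from Q0; ignoring the rest: This is a standard precedence ladder (Q0 over Q1 over Q2), with each level left-recursive on its own operator ('*' at Q0, '+' at Q1). That structure is LR(1), hence unambiguous.

Unambiguous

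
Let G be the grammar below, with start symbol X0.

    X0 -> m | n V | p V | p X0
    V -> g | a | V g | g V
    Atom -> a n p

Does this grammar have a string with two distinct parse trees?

Ambiguous

Witness: n g g

Derivation 1: X0 ⇒ n V ⇒ n V g ⇒ n g g
Derivation 2: X0 ⇒ n V ⇒ n g V ⇒ n g g

Two distinct leftmost derivations for the same string.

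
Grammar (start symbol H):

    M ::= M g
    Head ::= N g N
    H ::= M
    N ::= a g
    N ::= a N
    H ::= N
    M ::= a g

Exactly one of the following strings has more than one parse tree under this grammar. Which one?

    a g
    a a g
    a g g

a g: 2 trees
a a g: 1 tree
a g g: 1 tree

a g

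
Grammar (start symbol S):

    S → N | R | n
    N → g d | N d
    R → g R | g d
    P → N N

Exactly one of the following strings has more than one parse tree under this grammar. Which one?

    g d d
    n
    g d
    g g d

g d

g d d: 1 tree
n: 1 tree
g d: 2 trees
g g d: 1 tree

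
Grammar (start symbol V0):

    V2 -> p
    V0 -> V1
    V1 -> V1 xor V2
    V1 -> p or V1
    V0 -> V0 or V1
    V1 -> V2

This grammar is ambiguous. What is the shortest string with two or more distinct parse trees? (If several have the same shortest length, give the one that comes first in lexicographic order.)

p or p

length 1: no string has ≥2 trees
length 3: p or p has 2 parse trees

Two derivations of p or p:
  V0 ⇒ V1 ⇒ p or V1 ⇒ p or V2 ⇒ p or p
  V0 ⇒ V0 or V1 ⇒ V1 or V1 ⇒ V2 or V1 ⇒ p or V1 ⇒ p or V2 ⇒ p or p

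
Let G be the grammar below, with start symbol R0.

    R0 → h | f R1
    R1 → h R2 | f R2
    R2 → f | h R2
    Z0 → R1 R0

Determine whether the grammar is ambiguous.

Unambiguous

(Z0 is unreachable from R0, so its rules don't affect L(R0).) Each reachable nonterminal has at most one production per leading terminal, and all productions are right-linear; the derivation is determined token-by-token.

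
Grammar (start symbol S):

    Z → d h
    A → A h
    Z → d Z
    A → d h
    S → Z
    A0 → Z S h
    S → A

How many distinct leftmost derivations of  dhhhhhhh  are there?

1

Parse trees for dhhhhhhh:
  [S [A [A [A [A [A [A [A d h] h] h] h] h] h] h]]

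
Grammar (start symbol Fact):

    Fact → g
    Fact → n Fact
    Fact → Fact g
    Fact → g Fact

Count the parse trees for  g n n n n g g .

7

Parse trees for g n n n n g g:
  [Fact [Fact g [Fact n [Fact n [Fact n [Fact n [Fact g]]]]]] g]
  [Fact g [Fact n [Fact n [Fact n [Fact n [Fact [Fact g] g]]]]]]
  [Fact g [Fact n [Fact n [Fact n [Fact n [Fact g [Fact g]]]]]]]
  [Fact g [Fact n [Fact n [Fact n [Fact [Fact n [Fact g]] g]]]]]
  [Fact g [Fact n [Fact n [Fact [Fact n [Fact n [Fact g]]] g]]]]
  [Fact g [Fact n [Fact [Fact n [Fact n [Fact n [Fact g]]]] g]]]
  [Fact g [Fact [Fact n [Fact n [Fact n [Fact n [Fact g]]]]] g]]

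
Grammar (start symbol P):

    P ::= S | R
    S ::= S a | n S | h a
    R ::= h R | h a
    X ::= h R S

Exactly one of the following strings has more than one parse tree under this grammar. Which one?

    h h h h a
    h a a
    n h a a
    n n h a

n h a a

h h h h a: 1 tree
h a a: 1 tree
n h a a: 2 trees
n n h a: 1 tree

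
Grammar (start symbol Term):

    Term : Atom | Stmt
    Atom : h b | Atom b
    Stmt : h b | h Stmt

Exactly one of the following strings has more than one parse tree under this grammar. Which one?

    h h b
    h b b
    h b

h h b: 1 tree
h b b: 1 tree
h b: 2 trees

h b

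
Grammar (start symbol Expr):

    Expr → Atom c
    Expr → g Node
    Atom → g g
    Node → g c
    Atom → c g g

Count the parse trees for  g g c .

Parse trees for g g c:
  [Expr [Atom g g] c]
  [Expr g [Node g c]]

2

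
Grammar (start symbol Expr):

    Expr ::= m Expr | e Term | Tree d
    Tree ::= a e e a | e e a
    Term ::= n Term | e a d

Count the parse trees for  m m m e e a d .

2

Parse trees for m m m e e a d:
  [Expr m [Expr m [Expr m [Expr e [Term e a d]]]]]
  [Expr m [Expr m [Expr m [Expr [Tree e e a] d]]]]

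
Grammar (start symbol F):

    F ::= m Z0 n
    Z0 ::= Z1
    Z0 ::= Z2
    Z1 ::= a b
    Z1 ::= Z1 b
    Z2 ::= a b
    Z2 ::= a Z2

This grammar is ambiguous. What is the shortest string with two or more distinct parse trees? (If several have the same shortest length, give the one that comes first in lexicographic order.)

length 4: m a b n has 2 parse trees

Two derivations of m a b n:
  F ⇒ m Z0 n ⇒ m Z1 n ⇒ m a b n
  F ⇒ m Z0 n ⇒ m Z2 n ⇒ m a b n

m a b n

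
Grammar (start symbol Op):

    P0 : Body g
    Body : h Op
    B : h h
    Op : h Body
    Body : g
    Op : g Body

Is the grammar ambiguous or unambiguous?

(B, P0 are unreachable from Op, so their rules don't affect L(Op).) The reachable rules are right-linear with at most one rule per (nonterminal, next-terminal) pair. Each input token forces the next rule, so parsing is deterministic.

Unambiguous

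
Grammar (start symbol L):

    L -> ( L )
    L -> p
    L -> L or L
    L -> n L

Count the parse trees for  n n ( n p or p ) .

2

Parse trees for n n ( n p or p ):
  [L n [L n [L ( [L [L n [L p]] or [L p]] )]]]
  [L n [L n [L ( [L n [L [L p] or [L p]]] )]]]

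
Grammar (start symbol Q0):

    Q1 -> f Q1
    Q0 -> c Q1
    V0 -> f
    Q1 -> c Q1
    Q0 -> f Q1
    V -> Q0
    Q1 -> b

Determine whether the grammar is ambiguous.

Unambiguous

Only Q0, Q1 are reachable from Q0; ignoring the rest: The reachable rules are right-linear with at most one rule per (nonterminal, next-terminal) pair. Each input token forces the next rule, so parsing is deterministic.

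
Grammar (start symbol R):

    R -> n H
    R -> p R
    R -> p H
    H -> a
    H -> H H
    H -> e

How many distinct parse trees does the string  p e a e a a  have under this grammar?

Parse trees for p e a e a a (showing first 6 of 14):
  [R p [H [H e] [H [H a] [H [H e] [H [H a] [H a]]]]]]
  [R p [H [H e] [H [H a] [H [H [H e] [H a]] [H a]]]]]
  [R p [H [H e] [H [H [H a] [H e]] [H [H a] [H a]]]]]
  [R p [H [H e] [H [H [H a] [H [H e] [H a]]] [H a]]]]
  [R p [H [H e] [H [H [H [H a] [H e]] [H a]] [H a]]]]
  [R p [H [H [H e] [H a]] [H [H e] [H [H a] [H a]]]]]

14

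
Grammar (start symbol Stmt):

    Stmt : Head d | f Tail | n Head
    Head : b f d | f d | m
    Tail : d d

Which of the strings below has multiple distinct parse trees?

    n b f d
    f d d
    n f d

n b f d: 1 tree
f d d: 2 trees
n f d: 1 tree

f d d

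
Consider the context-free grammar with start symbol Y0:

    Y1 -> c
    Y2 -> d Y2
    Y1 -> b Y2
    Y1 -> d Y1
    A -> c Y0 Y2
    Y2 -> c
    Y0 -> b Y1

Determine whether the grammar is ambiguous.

(A is unreachable from Y0, so its rules don't affect L(Y0).) Each reachable nonterminal has at most one production per leading terminal, and all productions are right-linear; the derivation is determined token-by-token.

Unambiguous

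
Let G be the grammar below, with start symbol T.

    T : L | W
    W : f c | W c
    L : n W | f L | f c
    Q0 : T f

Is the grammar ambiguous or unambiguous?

Witness: f c

Derivation 1: T ⇒ L ⇒ f c
Derivation 2: T ⇒ W ⇒ f c

Two distinct leftmost derivations for the same string.

Ambiguous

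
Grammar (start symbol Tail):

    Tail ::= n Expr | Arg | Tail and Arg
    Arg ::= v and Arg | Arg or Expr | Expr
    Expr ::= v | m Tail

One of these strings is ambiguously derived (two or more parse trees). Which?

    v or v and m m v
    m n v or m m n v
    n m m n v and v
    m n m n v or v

v or v and m m v: 1 tree
m n v or m m n v: 1 tree
n m m n v and v: 3 trees
m n m n v or v: 1 tree

n m m n v and v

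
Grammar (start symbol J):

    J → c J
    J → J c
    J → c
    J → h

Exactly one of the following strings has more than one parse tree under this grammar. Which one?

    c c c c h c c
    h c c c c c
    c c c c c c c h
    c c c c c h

c c c c h c c: 15 trees
h c c c c c: 1 tree
c c c c c c c h: 1 tree
c c c c c h: 1 tree

c c c c h c c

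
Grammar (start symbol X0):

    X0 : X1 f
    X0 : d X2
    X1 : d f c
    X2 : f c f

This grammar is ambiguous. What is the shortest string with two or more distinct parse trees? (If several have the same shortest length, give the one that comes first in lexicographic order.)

length 4: d f c f has 2 parse trees

Two derivations of d f c f:
  X0 ⇒ X1 f ⇒ d f c f
  X0 ⇒ d X2 ⇒ d f c f

d f c f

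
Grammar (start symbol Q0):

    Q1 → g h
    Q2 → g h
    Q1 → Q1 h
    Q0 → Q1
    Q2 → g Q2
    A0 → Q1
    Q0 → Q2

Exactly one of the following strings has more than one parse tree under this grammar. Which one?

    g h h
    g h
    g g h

g h h: 1 tree
g h: 2 trees
g g h: 1 tree

g h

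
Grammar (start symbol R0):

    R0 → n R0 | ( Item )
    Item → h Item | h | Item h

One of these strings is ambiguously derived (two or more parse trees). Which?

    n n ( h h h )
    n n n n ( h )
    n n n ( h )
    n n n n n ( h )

n n ( h h h ): 4 trees
n n n n ( h ): 1 tree
n n n ( h ): 1 tree
n n n n n ( h ): 1 tree

n n ( h h h )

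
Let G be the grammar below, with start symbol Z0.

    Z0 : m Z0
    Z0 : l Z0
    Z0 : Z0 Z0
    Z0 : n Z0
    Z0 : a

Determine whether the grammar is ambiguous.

Ambiguous

Witness: a a a

Derivation 1: Z0 ⇒ Z0 Z0 ⇒ Z0 Z0 Z0 ⇒ a Z0 Z0 ⇒ a a Z0 ⇒ a a a
Derivation 2: Z0 ⇒ Z0 Z0 ⇒ a Z0 ⇒ a Z0 Z0 ⇒ a a Z0 ⇒ a a a

Two distinct leftmost derivations for the same string.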